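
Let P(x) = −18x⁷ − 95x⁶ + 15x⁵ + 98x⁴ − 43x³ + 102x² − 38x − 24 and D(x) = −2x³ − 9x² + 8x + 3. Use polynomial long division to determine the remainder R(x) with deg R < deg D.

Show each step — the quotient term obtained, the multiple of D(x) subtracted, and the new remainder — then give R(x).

Step 1: lead(−18x⁷ − 95x⁶ + 15x⁵ + 98x⁴ − 43x³ + 102x² − 38x − 24) ÷ lead(D) = −18x⁷ ÷ −2x³ = 9x⁴. Subtract (9x⁴)·D = −18x⁷ − 81x⁶ + 72x⁵ + 27x⁴. Remainder: −14x⁶ − 57x⁵ + 71x⁴ − 43x³ + 102x² − 38x − 24.
Step 2: lead(−14x⁶ − 57x⁵ + 71x⁴ − 43x³ + 102x² − 38x − 24) ÷ lead(D) = −14x⁶ ÷ −2x³ = 7x³. Subtract (7x³)·D = −14x⁶ − 63x⁵ + 56x⁴ + 21x³. Remainder: 6x⁵ + 15x⁴ − 64x³ + 102x² − 38x − 24.
Step 3: lead(6x⁵ + 15x⁴ − 64x³ + 102x² − 38x − 24) ÷ lead(D) = 6x⁵ ÷ −2x³ = −3x². Subtract (−3x²)·D = 6x⁵ + 27x⁴ − 24x³ − 9x². Remainder: −12x⁴ − 40x³ + 111x² − 38x − 24.
Step 4: lead(−12x⁴ − 40x³ + 111x² − 38x − 24) ÷ lead(D) = −12x⁴ ÷ −2x³ = 6x. Subtract (6x)·D = −12x⁴ − 54x³ + 48x² + 18x. Remainder: 14x³ + 63x² − 56x − 24.
Step 5: lead(14x³ + 63x² − 56x − 24) ÷ lead(D) = 14x³ ÷ −2x³ = −7. Subtract (−7)·D = 14x³ + 63x² − 56x − 21. Remainder: −3.

R(x) = −3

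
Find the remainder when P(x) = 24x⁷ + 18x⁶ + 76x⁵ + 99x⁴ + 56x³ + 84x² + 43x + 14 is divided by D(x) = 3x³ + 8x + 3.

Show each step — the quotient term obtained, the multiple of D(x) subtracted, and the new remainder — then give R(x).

Step 1: lead(24x⁷ + 18x⁶ + 76x⁵ + 99x⁴ + 56x³ + 84x² + 43x + 14) ÷ lead(D) = 24x⁷ ÷ 3x³ = 8x⁴. Subtract (8x⁴)·D = 24x⁷ + 64x⁵ + 24x⁴. Remainder: 18x⁶ + 12x⁵ + 75x⁴ + 56x³ + 84x² + 43x + 14.
Step 2: lead(18x⁶ + 12x⁵ + 75x⁴ + 56x³ + 84x² + 43x + 14) ÷ lead(D) = 18x⁶ ÷ 3x³ = 6x³. Subtract (6x³)·D = 18x⁶ + 48x⁴ + 18x³. Remainder: 12x⁵ + 27x⁴ + 38x³ + 84x² + 43x + 14.
Step 3: lead(12x⁵ + 27x⁴ + 38x³ + 84x² + 43x + 14) ÷ lead(D) = 12x⁵ ÷ 3x³ = 4x². Subtract (4x²)·D = 12x⁵ + 32x³ + 12x². Remainder: 27x⁴ + 6x³ + 72x² + 43x + 14.
Step 4: lead(27x⁴ + 6x³ + 72x² + 43x + 14) ÷ lead(D) = 27x⁴ ÷ 3x³ = 9x. Subtract (9x)·D = 27x⁴ + 72x² + 27x. Remainder: 6x³ + 16x + 14.
Step 5: lead(6x³ + 16x + 14) ÷ lead(D) = 6x³ ÷ 3x³ = 2. Subtract (2)·D = 6x³ + 16x + 6. Remainder: 8.

R(x) = 8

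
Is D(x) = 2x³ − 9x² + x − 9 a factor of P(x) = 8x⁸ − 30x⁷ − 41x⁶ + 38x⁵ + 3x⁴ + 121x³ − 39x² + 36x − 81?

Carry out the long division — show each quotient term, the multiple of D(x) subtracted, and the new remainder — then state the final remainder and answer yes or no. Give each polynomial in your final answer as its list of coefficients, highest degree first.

R = [0], so D(x) is a factor of P(x). yes

Step 1: lead(8x⁸ − 30x⁷ − 41x⁶ + 38x⁵ + 3x⁴ + 121x³ − 39x² + 36x − 81) ÷ lead(D) = 8x⁸ ÷ 2x³ = 4x⁵. Subtract (4x⁵)·D = 8x⁸ − 36x⁷ + 4x⁶ − 36x⁵. Remainder: 6x⁷ − 45x⁶ + 74x⁵ + 3x⁴ + 121x³ − 39x² + 36x − 81.
Step 2: lead(6x⁷ − 45x⁶ + 74x⁵ + 3x⁴ + 121x³ − 39x² + 36x − 81) ÷ lead(D) = 6x⁷ ÷ 2x³ = 3x⁴. Subtract (3x⁴)·D = 6x⁷ − 27x⁶ + 3x⁵ − 27x⁴. Remainder: −18x⁶ + 71x⁵ + 30x⁴ + 121x³ − 39x² + 36x − 81.
Step 3: lead(−18x⁶ + 71x⁵ + 30x⁴ + 121x³ − 39x² + 36x − 81) ÷ lead(D) = −18x⁶ ÷ 2x³ = −9x³. Subtract (−9x³)·D = −18x⁶ + 81x⁵ − 9x⁴ + 81x³. Remainder: −10x⁵ + 39x⁴ + 40x³ − 39x² + 36x − 81.
Step 4: lead(−10x⁵ + 39x⁴ + 40x³ − 39x² + 36x − 81) ÷ lead(D) = −10x⁵ ÷ 2x³ = −5x². Subtract (−5x²)·D = −10x⁵ + 45x⁴ − 5x³ + 45x². Remainder: −6x⁴ + 45x³ − 84x² + 36x − 81.
Step 5: lead(−6x⁴ + 45x³ − 84x² + 36x − 81) ÷ lead(D) = −6x⁴ ÷ 2x³ = −3x. Subtract (−3x)·D = −6x⁴ + 27x³ − 3x² + 27x. Remainder: 18x³ − 81x² + 9x − 81.
Step 6: lead(18x³ − 81x² + 9x − 81) ÷ lead(D) = 18x³ ÷ 2x³ = 9. Subtract (9)·D = 18x³ − 81x² + 9x − 81. Remainder: 0.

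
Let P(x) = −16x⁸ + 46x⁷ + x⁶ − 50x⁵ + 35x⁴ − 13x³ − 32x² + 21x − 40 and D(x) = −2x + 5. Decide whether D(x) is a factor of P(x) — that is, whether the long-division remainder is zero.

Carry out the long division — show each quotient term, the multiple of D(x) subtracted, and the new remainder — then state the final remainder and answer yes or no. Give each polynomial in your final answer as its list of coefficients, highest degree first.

R = [0], so D(x) is a factor of P(x). yes

Step 1: lead(−16x⁸ + 46x⁷ + x⁶ − 50x⁵ + 35x⁴ − 13x³ − 32x² + 21x − 40) ÷ lead(D) = −16x⁸ ÷ −2x = 8x⁷. Subtract (8x⁷)·D = −16x⁸ + 40x⁷. Remainder: 6x⁷ + x⁶ − 50x⁵ + 35x⁴ − 13x³ − 32x² + 21x − 40.
Step 2: lead(6x⁷ + x⁶ − 50x⁵ + 35x⁴ − 13x³ − 32x² + 21x − 40) ÷ lead(D) = 6x⁷ ÷ −2x = −3x⁶. Subtract (−3x⁶)·D = 6x⁷ − 15x⁶. Remainder: 16x⁶ − 50x⁵ + 35x⁴ − 13x³ − 32x² + 21x − 40.
Step 3: lead(16x⁶ − 50x⁵ + 35x⁴ − 13x³ − 32x² + 21x − 40) ÷ lead(D) = 16x⁶ ÷ −2x = −8x⁵. Subtract (−8x⁵)·D = 16x⁶ − 40x⁵. Remainder: −10x⁵ + 35x⁴ − 13x³ − 32x² + 21x − 40.
Step 4: lead(−10x⁵ + 35x⁴ − 13x³ − 32x² + 21x − 40) ÷ lead(D) = −10x⁵ ÷ −2x = 5x⁴. Subtract (5x⁴)·D = −10x⁵ + 25x⁴. Remainder: 10x⁴ − 13x³ − 32x² + 21x − 40.
Step 5: lead(10x⁴ − 13x³ − 32x² + 21x − 40) ÷ lead(D) = 10x⁴ ÷ −2x = −5x³. Subtract (−5x³)·D = 10x⁴ − 25x³. Remainder: 12x³ − 32x² + 21x − 40.
Step 6: lead(12x³ − 32x² + 21x − 40) ÷ lead(D) = 12x³ ÷ −2x = −6x². Subtract (−6x²)·D = 12x³ − 30x². Remainder: −2x² + 21x − 40.
Step 7: lead(−2x² + 21x − 40) ÷ lead(D) = −2x² ÷ −2x = x. Subtract (x)·D = −2x² + 5x. Remainder: 16x − 40.
Step 8: lead(16x − 40) ÷ lead(D) = 16x ÷ −2x = −8. Subtract (−8)·D = 16x − 40. Remainder: 0.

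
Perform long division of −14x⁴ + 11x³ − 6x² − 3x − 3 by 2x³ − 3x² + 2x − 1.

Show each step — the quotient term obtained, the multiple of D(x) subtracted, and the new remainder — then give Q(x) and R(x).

Q(x) = −7x − 5; R(x) = −7x² − 8

Step 1: lead(−14x⁴ + 11x³ − 6x² − 3x − 3) ÷ lead(D) = −14x⁴ ÷ 2x³ = −7x. Subtract (−7x)·D = −14x⁴ + 21x³ − 14x² + 7x. Remainder: −10x³ + 8x² − 10x − 3.
Step 2: lead(−10x³ + 8x² − 10x − 3) ÷ lead(D) = −10x³ ÷ 2x³ = −5. Subtract (−5)·D = −10x³ + 15x² − 10x + 5. Remainder: −7x² − 8.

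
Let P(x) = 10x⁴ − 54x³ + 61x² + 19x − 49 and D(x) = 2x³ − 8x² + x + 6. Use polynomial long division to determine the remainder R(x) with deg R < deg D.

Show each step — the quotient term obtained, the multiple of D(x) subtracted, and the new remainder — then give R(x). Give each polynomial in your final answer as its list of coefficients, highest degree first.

R = [-4, -7]

Step 1: lead(10x⁴ − 54x³ + 61x² + 19x − 49) ÷ lead(D) = 10x⁴ ÷ 2x³ = 5x. Subtract (5x)·D = 10x⁴ − 40x³ + 5x² + 30x. Remainder: −14x³ + 56x² − 11x − 49.
Step 2: lead(−14x³ + 56x² − 11x − 49) ÷ lead(D) = −14x³ ÷ 2x³ = −7. Subtract (−7)·D = −14x³ + 56x² − 7x − 42. Remainder: −4x − 7.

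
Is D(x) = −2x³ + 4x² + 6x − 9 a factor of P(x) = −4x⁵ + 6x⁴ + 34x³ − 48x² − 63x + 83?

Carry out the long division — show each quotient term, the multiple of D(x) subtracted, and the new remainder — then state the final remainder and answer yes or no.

R(x) = 2, so D(x) is not a factor of P(x). no

Step 1: lead(−4x⁵ + 6x⁴ + 34x³ − 48x² − 63x + 83) ÷ lead(D) = −4x⁵ ÷ −2x³ = 2x². Subtract (2x²)·D = −4x⁵ + 8x⁴ + 12x³ − 18x². Remainder: −2x⁴ + 22x³ − 30x² − 63x + 83.
Step 2: lead(−2x⁴ + 22x³ − 30x² − 63x + 83) ÷ lead(D) = −2x⁴ ÷ −2x³ = x. Subtract (x)·D = −2x⁴ + 4x³ + 6x² − 9x. Remainder: 18x³ − 36x² − 54x + 83.
Step 3: lead(18x³ − 36x² − 54x + 83) ÷ lead(D) = 18x³ ÷ −2x³ = −9. Subtract (−9)·D = 18x³ − 36x² − 54x + 81. Remainder: 2.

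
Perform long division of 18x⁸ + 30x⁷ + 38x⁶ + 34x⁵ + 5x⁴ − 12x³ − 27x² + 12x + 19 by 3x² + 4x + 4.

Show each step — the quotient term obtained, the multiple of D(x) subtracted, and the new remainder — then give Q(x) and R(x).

Step 1: lead(18x⁸ + 30x⁷ + 38x⁶ + 34x⁵ + 5x⁴ − 12x³ − 27x² + 12x + 19) ÷ lead(D) = 18x⁸ ÷ 3x² = 6x⁶. Subtract (6x⁶)·D = 18x⁸ + 24x⁷ + 24x⁶. Remainder: 6x⁷ + 14x⁶ + 34x⁵ + 5x⁴ − 12x³ − 27x² + 12x + 19.
Step 2: lead(6x⁷ + 14x⁶ + 34x⁵ + 5x⁴ − 12x³ − 27x² + 12x + 19) ÷ lead(D) = 6x⁷ ÷ 3x² = 2x⁵. Subtract (2x⁵)·D = 6x⁷ + 8x⁶ + 8x⁵. Remainder: 6x⁶ + 26x⁵ + 5x⁴ − 12x³ − 27x² + 12x + 19.
Step 3: lead(6x⁶ + 26x⁵ + 5x⁴ − 12x³ − 27x² + 12x + 19) ÷ lead(D) = 6x⁶ ÷ 3x² = 2x⁴. Subtract (2x⁴)·D = 6x⁶ + 8x⁵ + 8x⁴. Remainder: 18x⁵ − 3x⁴ − 12x³ − 27x² + 12x + 19.
Step 4: lead(18x⁵ − 3x⁴ − 12x³ − 27x² + 12x + 19) ÷ lead(D) = 18x⁵ ÷ 3x² = 6x³. Subtract (6x³)·D = 18x⁵ + 24x⁴ + 24x³. Remainder: −27x⁴ − 36x³ − 27x² + 12x + 19.
Step 5: lead(−27x⁴ − 36x³ − 27x² + 12x + 19) ÷ lead(D) = −27x⁴ ÷ 3x² = −9x². Subtract (−9x²)·D = −27x⁴ − 36x³ − 36x². Remainder: 9x² + 12x + 19.
Step 6: lead(9x² + 12x + 19) ÷ lead(D) = 9x² ÷ 3x² = 3. Subtract (3)·D = 9x² + 12x + 12. Remainder: 7.

Q(x) = 6x⁶ + 2x⁵ + 2x⁴ + 6x³ − 9x² + 3; R(x) = 7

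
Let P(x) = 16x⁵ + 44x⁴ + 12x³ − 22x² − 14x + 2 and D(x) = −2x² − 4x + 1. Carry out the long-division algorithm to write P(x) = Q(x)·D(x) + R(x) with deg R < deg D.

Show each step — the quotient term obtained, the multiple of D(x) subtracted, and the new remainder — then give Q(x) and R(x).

Step 1: lead(16x⁵ + 44x⁴ + 12x³ − 22x² − 14x + 2) ÷ lead(D) = 16x⁵ ÷ −2x² = −8x³. Subtract (−8x³)·D = 16x⁵ + 32x⁴ − 8x³. Remainder: 12x⁴ + 20x³ − 22x² − 14x + 2.
Step 2: lead(12x⁴ + 20x³ − 22x² − 14x + 2) ÷ lead(D) = 12x⁴ ÷ −2x² = −6x². Subtract (−6x²)·D = 12x⁴ + 24x³ − 6x². Remainder: −4x³ − 16x² − 14x + 2.
Step 3: lead(−4x³ − 16x² − 14x + 2) ÷ lead(D) = −4x³ ÷ −2x² = 2x. Subtract (2x)·D = −4x³ − 8x² + 2x. Remainder: −8x² − 16x + 2.
Step 4: lead(−8x² − 16x + 2) ÷ lead(D) = −8x² ÷ −2x² = 4. Subtract (4)·D = −8x² − 16x + 4. Remainder: −2.

Q(x) = −8x³ − 6x² + 2x + 4; R(x) = −2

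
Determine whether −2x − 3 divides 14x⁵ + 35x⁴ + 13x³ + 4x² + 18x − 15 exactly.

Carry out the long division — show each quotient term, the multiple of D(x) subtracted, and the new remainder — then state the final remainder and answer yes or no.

Step 1: lead(14x⁵ + 35x⁴ + 13x³ + 4x² + 18x − 15) ÷ lead(D) = 14x⁵ ÷ −2x = −7x⁴. Subtract (−7x⁴)·D = 14x⁵ + 21x⁴. Remainder: 14x⁴ + 13x³ + 4x² + 18x − 15.
Step 2: lead(14x⁴ + 13x³ + 4x² + 18x − 15) ÷ lead(D) = 14x⁴ ÷ −2x = −7x³. Subtract (−7x³)·D = 14x⁴ + 21x³. Remainder: −8x³ + 4x² + 18x − 15.
Step 3: lead(−8x³ + 4x² + 18x − 15) ÷ lead(D) = −8x³ ÷ −2x = 4x². Subtract (4x²)·D = −8x³ − 12x². Remainder: 16x² + 18x − 15.
Step 4: lead(16x² + 18x − 15) ÷ lead(D) = 16x² ÷ −2x = −8x. Subtract (−8x)·D = 16x² + 24x. Remainder: −6x − 15.
Step 5: lead(−6x − 15) ÷ lead(D) = −6x ÷ −2x = 3. Subtract (3)·D = −6x − 9. Remainder: −6.

R(x) = −6, so D(x) is not a factor of P(x). no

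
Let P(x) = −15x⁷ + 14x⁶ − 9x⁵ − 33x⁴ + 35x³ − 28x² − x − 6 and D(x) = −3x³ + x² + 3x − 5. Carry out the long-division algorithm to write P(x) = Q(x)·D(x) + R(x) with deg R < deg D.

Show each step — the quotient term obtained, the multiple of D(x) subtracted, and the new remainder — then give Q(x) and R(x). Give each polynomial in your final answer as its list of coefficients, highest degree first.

Step 1: lead(−15x⁷ + 14x⁶ − 9x⁵ − 33x⁴ + 35x³ − 28x² − x − 6) ÷ lead(D) = −15x⁷ ÷ −3x³ = 5x⁴. Subtract (5x⁴)·D = −15x⁷ + 5x⁶ + 15x⁵ − 25x⁴. Remainder: 9x⁶ − 24x⁵ − 8x⁴ + 35x³ − 28x² − x − 6.
Step 2: lead(9x⁶ − 24x⁵ − 8x⁴ + 35x³ − 28x² − x − 6) ÷ lead(D) = 9x⁶ ÷ −3x³ = −3x³. Subtract (−3x³)·D = 9x⁶ − 3x⁵ − 9x⁴ + 15x³. Remainder: −21x⁵ + x⁴ + 20x³ − 28x² − x − 6.
Step 3: lead(−21x⁵ + x⁴ + 20x³ − 28x² − x − 6) ÷ lead(D) = −21x⁵ ÷ −3x³ = 7x². Subtract (7x²)·D = −21x⁵ + 7x⁴ + 21x³ − 35x². Remainder: −6x⁴ − x³ + 7x² − x − 6.
Step 4: lead(−6x⁴ − x³ + 7x² − x − 6) ÷ lead(D) = −6x⁴ ÷ −3x³ = 2x. Subtract (2x)·D = −6x⁴ + 2x³ + 6x² − 10x. Remainder: −3x³ + x² + 9x − 6.
Step 5: lead(−3x³ + x² + 9x − 6) ÷ lead(D) = −3x³ ÷ −3x³ = 1. Subtract (1)·D = −3x³ + x² + 3x − 5. Remainder: 6x − 1.

Q = [5, -3, 7, 2, 1]; R = [6, -1]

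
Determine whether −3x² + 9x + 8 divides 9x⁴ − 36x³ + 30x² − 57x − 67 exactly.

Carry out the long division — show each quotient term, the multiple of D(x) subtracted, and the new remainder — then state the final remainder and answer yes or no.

R(x) = 5, so D(x) is not a factor of P(x). no

Step 1: lead(9x⁴ − 36x³ + 30x² − 57x − 67) ÷ lead(D) = 9x⁴ ÷ −3x² = −3x². Subtract (−3x²)·D = 9x⁴ − 27x³ − 24x². Remainder: −9x³ + 54x² − 57x − 67.
Step 2: lead(−9x³ + 54x² − 57x − 67) ÷ lead(D) = −9x³ ÷ −3x² = 3x. Subtract (3x)·D = −9x³ + 27x² + 24x. Remainder: 27x² − 81x − 67.
Step 3: lead(27x² − 81x − 67) ÷ lead(D) = 27x² ÷ −3x² = −9. Subtract (−9)·D = 27x² − 81x − 72. Remainder: 5.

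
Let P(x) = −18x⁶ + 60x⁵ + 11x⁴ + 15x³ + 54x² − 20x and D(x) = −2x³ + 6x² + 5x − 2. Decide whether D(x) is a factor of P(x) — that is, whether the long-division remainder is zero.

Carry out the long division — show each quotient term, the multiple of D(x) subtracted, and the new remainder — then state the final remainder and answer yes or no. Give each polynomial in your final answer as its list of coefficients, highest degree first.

R = [8, -4, 0], so D(x) is not a factor of P(x). no

Step 1: lead(−18x⁶ + 60x⁵ + 11x⁴ + 15x³ + 54x² − 20x) ÷ lead(D) = −18x⁶ ÷ −2x³ = 9x³. Subtract (9x³)·D = −18x⁶ + 54x⁵ + 45x⁴ − 18x³. Remainder: 6x⁵ − 34x⁴ + 33x³ + 54x² − 20x.
Step 2: lead(6x⁵ − 34x⁴ + 33x³ + 54x² − 20x) ÷ lead(D) = 6x⁵ ÷ −2x³ = −3x². Subtract (−3x²)·D = 6x⁵ − 18x⁴ − 15x³ + 6x². Remainder: −16x⁴ + 48x³ + 48x² − 20x.
Step 3: lead(−16x⁴ + 48x³ + 48x² − 20x) ÷ lead(D) = −16x⁴ ÷ −2x³ = 8x. Subtract (8x)·D = −16x⁴ + 48x³ + 40x² − 16x. Remainder: 8x² − 4x.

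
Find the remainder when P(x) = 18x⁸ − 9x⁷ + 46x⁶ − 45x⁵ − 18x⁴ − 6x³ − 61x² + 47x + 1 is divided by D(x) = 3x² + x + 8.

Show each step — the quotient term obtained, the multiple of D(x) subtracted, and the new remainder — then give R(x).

R(x) = 9

Step 1: lead(18x⁸ − 9x⁷ + 46x⁶ − 45x⁵ − 18x⁴ − 6x³ − 61x² + 47x + 1) ÷ lead(D) = 18x⁸ ÷ 3x² = 6x⁶. Subtract (6x⁶)·D = 18x⁸ + 6x⁷ + 48x⁶. Remainder: −15x⁷ − 2x⁶ − 45x⁵ − 18x⁴ − 6x³ − 61x² + 47x + 1.
Step 2: lead(−15x⁷ − 2x⁶ − 45x⁵ − 18x⁴ − 6x³ − 61x² + 47x + 1) ÷ lead(D) = −15x⁷ ÷ 3x² = −5x⁵. Subtract (−5x⁵)·D = −15x⁷ − 5x⁶ − 40x⁵. Remainder: 3x⁶ − 5x⁵ − 18x⁴ − 6x³ − 61x² + 47x + 1.
Step 3: lead(3x⁶ − 5x⁵ − 18x⁴ − 6x³ − 61x² + 47x + 1) ÷ lead(D) = 3x⁶ ÷ 3x² = x⁴. Subtract (x⁴)·D = 3x⁶ + x⁵ + 8x⁴. Remainder: −6x⁵ − 26x⁴ − 6x³ − 61x² + 47x + 1.
Step 4: lead(−6x⁵ − 26x⁴ − 6x³ − 61x² + 47x + 1) ÷ lead(D) = −6x⁵ ÷ 3x² = −2x³. Subtract (−2x³)·D = −6x⁵ − 2x⁴ − 16x³. Remainder: −24x⁴ + 10x³ − 61x² + 47x + 1.
Step 5: lead(−24x⁴ + 10x³ − 61x² + 47x + 1) ÷ lead(D) = −24x⁴ ÷ 3x² = −8x². Subtract (−8x²)·D = −24x⁴ − 8x³ − 64x². Remainder: 18x³ + 3x² + 47x + 1.
Step 6: lead(18x³ + 3x² + 47x + 1) ÷ lead(D) = 18x³ ÷ 3x² = 6x. Subtract (6x)·D = 18x³ + 6x² + 48x. Remainder: −3x² − x + 1.
Step 7: lead(−3x² − x + 1) ÷ lead(D) = −3x² ÷ 3x² = −1. Subtract (−1)·D = −3x² − x − 8. Remainder: 9.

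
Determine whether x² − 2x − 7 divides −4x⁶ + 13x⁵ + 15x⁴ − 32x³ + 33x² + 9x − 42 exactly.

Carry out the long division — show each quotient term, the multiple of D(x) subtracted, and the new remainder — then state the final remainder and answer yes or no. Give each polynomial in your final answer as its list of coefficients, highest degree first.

Step 1: lead(−4x⁶ + 13x⁵ + 15x⁴ − 32x³ + 33x² + 9x − 42) ÷ lead(D) = −4x⁶ ÷ x² = −4x⁴. Subtract (−4x⁴)·D = −4x⁶ + 8x⁵ + 28x⁴. Remainder: 5x⁵ − 13x⁴ − 32x³ + 33x² + 9x − 42.
Step 2: lead(5x⁵ − 13x⁴ − 32x³ + 33x² + 9x − 42) ÷ lead(D) = 5x⁵ ÷ x² = 5x³. Subtract (5x³)·D = 5x⁵ − 10x⁴ − 35x³. Remainder: −3x⁴ + 3x³ + 33x² + 9x − 42.
Step 3: lead(−3x⁴ + 3x³ + 33x² + 9x − 42) ÷ lead(D) = −3x⁴ ÷ x² = −3x². Subtract (−3x²)·D = −3x⁴ + 6x³ + 21x². Remainder: −3x³ + 12x² + 9x − 42.
Step 4: lead(−3x³ + 12x² + 9x − 42) ÷ lead(D) = −3x³ ÷ x² = −3x. Subtract (−3x)·D = −3x³ + 6x² + 21x. Remainder: 6x² − 12x − 42.
Step 5: lead(6x² − 12x − 42) ÷ lead(D) = 6x² ÷ x² = 6. Subtract (6)·D = 6x² − 12x − 42. Remainder: 0.

R = [0], so D(x) is a factor of P(x). yes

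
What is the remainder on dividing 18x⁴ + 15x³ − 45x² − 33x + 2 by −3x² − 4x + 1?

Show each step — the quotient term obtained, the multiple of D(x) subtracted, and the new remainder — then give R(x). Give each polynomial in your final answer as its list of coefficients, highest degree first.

R = [-7]

Step 1: lead(18x⁴ + 15x³ − 45x² − 33x + 2) ÷ lead(D) = 18x⁴ ÷ −3x² = −6x². Subtract (−6x²)·D = 18x⁴ + 24x³ − 6x². Remainder: −9x³ − 39x² − 33x + 2.
Step 2: lead(−9x³ − 39x² − 33x + 2) ÷ lead(D) = −9x³ ÷ −3x² = 3x. Subtract (3x)·D = −9x³ − 12x² + 3x. Remainder: −27x² − 36x + 2.
Step 3: lead(−27x² − 36x + 2) ÷ lead(D) = −27x² ÷ −3x² = 9. Subtract (9)·D = −27x² − 36x + 9. Remainder: −7.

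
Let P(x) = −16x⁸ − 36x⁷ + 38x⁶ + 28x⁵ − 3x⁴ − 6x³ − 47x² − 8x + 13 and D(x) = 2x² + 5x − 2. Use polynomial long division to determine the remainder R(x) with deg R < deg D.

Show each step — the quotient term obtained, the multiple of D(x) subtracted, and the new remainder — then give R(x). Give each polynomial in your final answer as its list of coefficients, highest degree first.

R = [-2, 5]

Step 1: lead(−16x⁸ − 36x⁷ + 38x⁶ + 28x⁵ − 3x⁴ − 6x³ − 47x² − 8x + 13) ÷ lead(D) = −16x⁸ ÷ 2x² = −8x⁶. Subtract (−8x⁶)·D = −16x⁸ − 40x⁷ + 16x⁶. Remainder: 4x⁷ + 22x⁶ + 28x⁵ − 3x⁴ − 6x³ − 47x² − 8x + 13.
Step 2: lead(4x⁷ + 22x⁶ + 28x⁵ − 3x⁴ − 6x³ − 47x² − 8x + 13) ÷ lead(D) = 4x⁷ ÷ 2x² = 2x⁵. Subtract (2x⁵)·D = 4x⁷ + 10x⁶ − 4x⁵. Remainder: 12x⁶ + 32x⁵ − 3x⁴ − 6x³ − 47x² − 8x + 13.
Step 3: lead(12x⁶ + 32x⁵ − 3x⁴ − 6x³ − 47x² − 8x + 13) ÷ lead(D) = 12x⁶ ÷ 2x² = 6x⁴. Subtract (6x⁴)·D = 12x⁶ + 30x⁵ − 12x⁴. Remainder: 2x⁵ + 9x⁴ − 6x³ − 47x² − 8x + 13.
Step 4: lead(2x⁵ + 9x⁴ − 6x³ − 47x² − 8x + 13) ÷ lead(D) = 2x⁵ ÷ 2x² = x³. Subtract (x³)·D = 2x⁵ + 5x⁴ − 2x³. Remainder: 4x⁴ − 4x³ − 47x² − 8x + 13.
Step 5: lead(4x⁴ − 4x³ − 47x² − 8x + 13) ÷ lead(D) = 4x⁴ ÷ 2x² = 2x². Subtract (2x²)·D = 4x⁴ + 10x³ − 4x². Remainder: −14x³ − 43x² − 8x + 13.
Step 6: lead(−14x³ − 43x² − 8x + 13) ÷ lead(D) = −14x³ ÷ 2x² = −7x. Subtract (−7x)·D = −14x³ − 35x² + 14x. Remainder: −8x² − 22x + 13.
Step 7: lead(−8x² − 22x + 13) ÷ lead(D) = −8x² ÷ 2x² = −4. Subtract (−4)·D = −8x² − 20x + 8. Remainder: −2x + 5.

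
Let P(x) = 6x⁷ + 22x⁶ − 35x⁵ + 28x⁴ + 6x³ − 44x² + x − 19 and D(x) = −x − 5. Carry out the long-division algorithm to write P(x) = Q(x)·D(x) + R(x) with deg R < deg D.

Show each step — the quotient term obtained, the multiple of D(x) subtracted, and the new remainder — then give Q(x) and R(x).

Q(x) = −6x⁶ + 8x⁵ − 5x⁴ − 3x³ + 9x² − x + 4; R(x) = 1

Step 1: lead(6x⁷ + 22x⁶ − 35x⁵ + 28x⁴ + 6x³ − 44x² + x − 19) ÷ lead(D) = 6x⁷ ÷ −x = −6x⁶. Subtract (−6x⁶)·D = 6x⁷ + 30x⁶. Remainder: −8x⁶ − 35x⁵ + 28x⁴ + 6x³ − 44x² + x − 19.
Step 2: lead(−8x⁶ − 35x⁵ + 28x⁴ + 6x³ − 44x² + x − 19) ÷ lead(D) = −8x⁶ ÷ −x = 8x⁵. Subtract (8x⁵)·D = −8x⁶ − 40x⁵. Remainder: 5x⁵ + 28x⁴ + 6x³ − 44x² + x − 19.
Step 3: lead(5x⁵ + 28x⁴ + 6x³ − 44x² + x − 19) ÷ lead(D) = 5x⁵ ÷ −x = −5x⁴. Subtract (−5x⁴)·D = 5x⁵ + 25x⁴. Remainder: 3x⁴ + 6x³ − 44x² + x − 19.
Step 4: lead(3x⁴ + 6x³ − 44x² + x − 19) ÷ lead(D) = 3x⁴ ÷ −x = −3x³. Subtract (−3x³)·D = 3x⁴ + 15x³. Remainder: −9x³ − 44x² + x − 19.
Step 5: lead(−9x³ − 44x² + x − 19) ÷ lead(D) = −9x³ ÷ −x = 9x². Subtract (9x²)·D = −9x³ − 45x². Remainder: x² + x − 19.
Step 6: lead(x² + x − 19) ÷ lead(D) = x² ÷ −x = −x. Subtract (−x)·D = x² + 5x. Remainder: −4x − 19.
Step 7: lead(−4x − 19) ÷ lead(D) = −4x ÷ −x = 4. Subtract (4)·D = −4x − 20. Remainder: 1.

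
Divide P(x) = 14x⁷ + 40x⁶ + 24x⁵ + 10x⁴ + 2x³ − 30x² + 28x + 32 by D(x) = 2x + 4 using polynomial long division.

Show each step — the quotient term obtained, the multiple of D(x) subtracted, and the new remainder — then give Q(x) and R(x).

Q(x) = 7x⁶ + 6x⁵ + 5x³ − 9x² + 3x + 8; R(x) = 0

Step 1: lead(14x⁷ + 40x⁶ + 24x⁵ + 10x⁴ + 2x³ − 30x² + 28x + 32) ÷ lead(D) = 14x⁷ ÷ 2x = 7x⁶. Subtract (7x⁶)·D = 14x⁷ + 28x⁶. Remainder: 12x⁶ + 24x⁵ + 10x⁴ + 2x³ − 30x² + 28x + 32.
Step 2: lead(12x⁶ + 24x⁵ + 10x⁴ + 2x³ − 30x² + 28x + 32) ÷ lead(D) = 12x⁶ ÷ 2x = 6x⁵. Subtract (6x⁵)·D = 12x⁶ + 24x⁵. Remainder: 10x⁴ + 2x³ − 30x² + 28x + 32.
Step 3: lead(10x⁴ + 2x³ − 30x² + 28x + 32) ÷ lead(D) = 10x⁴ ÷ 2x = 5x³. Subtract (5x³)·D = 10x⁴ + 20x³. Remainder: −18x³ − 30x² + 28x + 32.
Step 4: lead(−18x³ − 30x² + 28x + 32) ÷ lead(D) = −18x³ ÷ 2x = −9x². Subtract (−9x²)·D = −18x³ − 36x². Remainder: 6x² + 28x + 32.
Step 5: lead(6x² + 28x + 32) ÷ lead(D) = 6x² ÷ 2x = 3x. Subtract (3x)·D = 6x² + 12x. Remainder: 16x + 32.
Step 6: lead(16x + 32) ÷ lead(D) = 16x ÷ 2x = 8. Subtract (8)·D = 16x + 32. Remainder: 0.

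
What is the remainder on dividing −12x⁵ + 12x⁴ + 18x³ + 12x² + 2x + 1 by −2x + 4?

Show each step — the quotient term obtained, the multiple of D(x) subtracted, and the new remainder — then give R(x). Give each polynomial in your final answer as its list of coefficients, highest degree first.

Step 1: lead(−12x⁵ + 12x⁴ + 18x³ + 12x² + 2x + 1) ÷ lead(D) = −12x⁵ ÷ −2x = 6x⁴. Subtract (6x⁴)·D = −12x⁵ + 24x⁴. Remainder: −12x⁴ + 18x³ + 12x² + 2x + 1.
Step 2: lead(−12x⁴ + 18x³ + 12x² + 2x + 1) ÷ lead(D) = −12x⁴ ÷ −2x = 6x³. Subtract (6x³)·D = −12x⁴ + 24x³. Remainder: −6x³ + 12x² + 2x + 1.
Step 3: lead(−6x³ + 12x² + 2x + 1) ÷ lead(D) = −6x³ ÷ −2x = 3x². Subtract (3x²)·D = −6x³ + 12x². Remainder: 2x + 1.
Step 4: lead(2x + 1) ÷ lead(D) = 2x ÷ −2x = −1. Subtract (−1)·D = 2x − 4. Remainder: 5.

R = [5]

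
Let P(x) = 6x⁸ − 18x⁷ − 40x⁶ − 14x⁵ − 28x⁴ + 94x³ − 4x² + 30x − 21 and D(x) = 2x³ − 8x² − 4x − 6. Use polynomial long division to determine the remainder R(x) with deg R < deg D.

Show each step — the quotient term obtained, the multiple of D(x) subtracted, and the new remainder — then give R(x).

R(x) = −4x + 9

Step 1: lead(6x⁸ − 18x⁷ − 40x⁶ − 14x⁵ − 28x⁴ + 94x³ − 4x² + 30x − 21) ÷ lead(D) = 6x⁸ ÷ 2x³ = 3x⁵. Subtract (3x⁵)·D = 6x⁸ − 24x⁷ − 12x⁶ − 18x⁵. Remainder: 6x⁷ − 28x⁶ + 4x⁵ − 28x⁴ + 94x³ − 4x² + 30x − 21.
Step 2: lead(6x⁷ − 28x⁶ + 4x⁵ − 28x⁴ + 94x³ − 4x² + 30x − 21) ÷ lead(D) = 6x⁷ ÷ 2x³ = 3x⁴. Subtract (3x⁴)·D = 6x⁷ − 24x⁶ − 12x⁵ − 18x⁴. Remainder: −4x⁶ + 16x⁵ − 10x⁴ + 94x³ − 4x² + 30x − 21.
Step 3: lead(−4x⁶ + 16x⁵ − 10x⁴ + 94x³ − 4x² + 30x − 21) ÷ lead(D) = −4x⁶ ÷ 2x³ = −2x³. Subtract (−2x³)·D = −4x⁶ + 16x⁵ + 8x⁴ + 12x³. Remainder: −18x⁴ + 82x³ − 4x² + 30x − 21.
Step 4: lead(−18x⁴ + 82x³ − 4x² + 30x − 21) ÷ lead(D) = −18x⁴ ÷ 2x³ = −9x. Subtract (−9x)·D = −18x⁴ + 72x³ + 36x² + 54x. Remainder: 10x³ − 40x² − 24x − 21.
Step 5: lead(10x³ − 40x² − 24x − 21) ÷ lead(D) = 10x³ ÷ 2x³ = 5. Subtract (5)·D = 10x³ − 40x² − 20x − 30. Remainder: −4x + 9.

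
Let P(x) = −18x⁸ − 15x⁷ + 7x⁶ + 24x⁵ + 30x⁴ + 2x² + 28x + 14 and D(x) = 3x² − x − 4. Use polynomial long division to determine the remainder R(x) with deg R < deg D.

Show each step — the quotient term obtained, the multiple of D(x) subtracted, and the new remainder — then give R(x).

R(x) = −2

Step 1: lead(−18x⁸ − 15x⁷ + 7x⁶ + 24x⁵ + 30x⁴ + 2x² + 28x + 14) ÷ lead(D) = −18x⁸ ÷ 3x² = −6x⁶. Subtract (−6x⁶)·D = −18x⁸ + 6x⁷ + 24x⁶. Remainder: −21x⁷ − 17x⁶ + 24x⁵ + 30x⁴ + 2x² + 28x + 14.
Step 2: lead(−21x⁷ − 17x⁶ + 24x⁵ + 30x⁴ + 2x² + 28x + 14) ÷ lead(D) = −21x⁷ ÷ 3x² = −7x⁵. Subtract (−7x⁵)·D = −21x⁷ + 7x⁶ + 28x⁵. Remainder: −24x⁶ − 4x⁵ + 30x⁴ + 2x² + 28x + 14.
Step 3: lead(−24x⁶ − 4x⁵ + 30x⁴ + 2x² + 28x + 14) ÷ lead(D) = −24x⁶ ÷ 3x² = −8x⁴. Subtract (−8x⁴)·D = −24x⁶ + 8x⁵ + 32x⁴. Remainder: −12x⁵ − 2x⁴ + 2x² + 28x + 14.
Step 4: lead(−12x⁵ − 2x⁴ + 2x² + 28x + 14) ÷ lead(D) = −12x⁵ ÷ 3x² = −4x³. Subtract (−4x³)·D = −12x⁵ + 4x⁴ + 16x³. Remainder: −6x⁴ − 16x³ + 2x² + 28x + 14.
Step 5: lead(−6x⁴ − 16x³ + 2x² + 28x + 14) ÷ lead(D) = −6x⁴ ÷ 3x² = −2x². Subtract (−2x²)·D = −6x⁴ + 2x³ + 8x². Remainder: −18x³ − 6x² + 28x + 14.
Step 6: lead(−18x³ − 6x² + 28x + 14) ÷ lead(D) = −18x³ ÷ 3x² = −6x. Subtract (−6x)·D = −18x³ + 6x² + 24x. Remainder: −12x² + 4x + 14.
Step 7: lead(−12x² + 4x + 14) ÷ lead(D) = −12x² ÷ 3x² = −4. Subtract (−4)·D = −12x² + 4x + 16. Remainder: −2.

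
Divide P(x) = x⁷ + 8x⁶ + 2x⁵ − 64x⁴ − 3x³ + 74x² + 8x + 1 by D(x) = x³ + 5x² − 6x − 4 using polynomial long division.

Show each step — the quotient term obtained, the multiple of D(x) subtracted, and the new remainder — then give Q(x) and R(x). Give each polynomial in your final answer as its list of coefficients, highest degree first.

Q = [1, 3, -7, -7, 2]; R = [-6, -8, 9]

Step 1: lead(x⁷ + 8x⁶ + 2x⁵ − 64x⁴ − 3x³ + 74x² + 8x + 1) ÷ lead(D) = x⁷ ÷ x³ = x⁴. Subtract (x⁴)·D = x⁷ + 5x⁶ − 6x⁵ − 4x⁴. Remainder: 3x⁶ + 8x⁵ − 60x⁴ − 3x³ + 74x² + 8x + 1.
Step 2: lead(3x⁶ + 8x⁵ − 60x⁴ − 3x³ + 74x² + 8x + 1) ÷ lead(D) = 3x⁶ ÷ x³ = 3x³. Subtract (3x³)·D = 3x⁶ + 15x⁵ − 18x⁴ − 12x³. Remainder: −7x⁵ − 42x⁴ + 9x³ + 74x² + 8x + 1.
Step 3: lead(−7x⁵ − 42x⁴ + 9x³ + 74x² + 8x + 1) ÷ lead(D) = −7x⁵ ÷ x³ = −7x². Subtract (−7x²)·D = −7x⁵ − 35x⁴ + 42x³ + 28x². Remainder: −7x⁴ − 33x³ + 46x² + 8x + 1.
Step 4: lead(−7x⁴ − 33x³ + 46x² + 8x + 1) ÷ lead(D) = −7x⁴ ÷ x³ = −7x. Subtract (−7x)·D = −7x⁴ − 35x³ + 42x² + 28x. Remainder: 2x³ + 4x² − 20x + 1.
Step 5: lead(2x³ + 4x² − 20x + 1) ÷ lead(D) = 2x³ ÷ x³ = 2. Subtract (2)·D = 2x³ + 10x² − 12x − 8. Remainder: −6x² − 8x + 9.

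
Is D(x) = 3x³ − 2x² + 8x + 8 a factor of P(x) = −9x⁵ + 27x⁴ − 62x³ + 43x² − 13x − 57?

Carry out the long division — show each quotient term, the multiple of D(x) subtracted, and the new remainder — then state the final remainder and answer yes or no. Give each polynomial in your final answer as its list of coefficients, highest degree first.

Step 1: lead(−9x⁵ + 27x⁴ − 62x³ + 43x² − 13x − 57) ÷ lead(D) = −9x⁵ ÷ 3x³ = −3x². Subtract (−3x²)·D = −9x⁵ + 6x⁴ − 24x³ − 24x². Remainder: 21x⁴ − 38x³ + 67x² − 13x − 57.
Step 2: lead(21x⁴ − 38x³ + 67x² − 13x − 57) ÷ lead(D) = 21x⁴ ÷ 3x³ = 7x. Subtract (7x)·D = 21x⁴ − 14x³ + 56x² + 56x. Remainder: −24x³ + 11x² − 69x − 57.
Step 3: lead(−24x³ + 11x² − 69x − 57) ÷ lead(D) = −24x³ ÷ 3x³ = −8. Subtract (−8)·D = −24x³ + 16x² − 64x − 64. Remainder: −5x² − 5x + 7.

R = [-5, -5, 7], so D(x) is not a factor of P(x). no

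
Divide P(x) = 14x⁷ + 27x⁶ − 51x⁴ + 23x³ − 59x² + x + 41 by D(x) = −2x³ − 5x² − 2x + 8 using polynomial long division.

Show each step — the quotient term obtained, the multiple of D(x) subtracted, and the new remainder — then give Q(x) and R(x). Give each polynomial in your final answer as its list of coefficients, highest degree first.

Q = [-7, 4, -3, 1, 5]; R = [-8, 3, 1]

Step 1: lead(14x⁷ + 27x⁶ − 51x⁴ + 23x³ − 59x² + x + 41) ÷ lead(D) = 14x⁷ ÷ −2x³ = −7x⁴. Subtract (−7x⁴)·D = 14x⁷ + 35x⁶ + 14x⁵ − 56x⁴. Remainder: −8x⁶ − 14x⁵ + 5x⁴ + 23x³ − 59x² + x + 41.
Step 2: lead(−8x⁶ − 14x⁵ + 5x⁴ + 23x³ − 59x² + x + 41) ÷ lead(D) = −8x⁶ ÷ −2x³ = 4x³. Subtract (4x³)·D = −8x⁶ − 20x⁵ − 8x⁴ + 32x³. Remainder: 6x⁵ + 13x⁴ − 9x³ − 59x² + x + 41.
Step 3: lead(6x⁵ + 13x⁴ − 9x³ − 59x² + x + 41) ÷ lead(D) = 6x⁵ ÷ −2x³ = −3x². Subtract (−3x²)·D = 6x⁵ + 15x⁴ + 6x³ − 24x². Remainder: −2x⁴ − 15x³ − 35x² + x + 41.
Step 4: lead(−2x⁴ − 15x³ − 35x² + x + 41) ÷ lead(D) = −2x⁴ ÷ −2x³ = x. Subtract (x)·D = −2x⁴ − 5x³ − 2x² + 8x. Remainder: −10x³ − 33x² − 7x + 41.
Step 5: lead(−10x³ − 33x² − 7x + 41) ÷ lead(D) = −10x³ ÷ −2x³ = 5. Subtract (5)·D = −10x³ − 25x² − 10x + 40. Remainder: −8x² + 3x + 1.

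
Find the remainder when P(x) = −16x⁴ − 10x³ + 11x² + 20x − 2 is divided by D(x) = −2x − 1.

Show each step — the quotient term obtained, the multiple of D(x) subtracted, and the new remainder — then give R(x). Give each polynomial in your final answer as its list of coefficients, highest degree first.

R = [-9]

Step 1: lead(−16x⁴ − 10x³ + 11x² + 20x − 2) ÷ lead(D) = −16x⁴ ÷ −2x = 8x³. Subtract (8x³)·D = −16x⁴ − 8x³. Remainder: −2x³ + 11x² + 20x − 2.
Step 2: lead(−2x³ + 11x² + 20x − 2) ÷ lead(D) = −2x³ ÷ −2x = x². Subtract (x²)·D = −2x³ − x². Remainder: 12x² + 20x − 2.
Step 3: lead(12x² + 20x − 2) ÷ lead(D) = 12x² ÷ −2x = −6x. Subtract (−6x)·D = 12x² + 6x. Remainder: 14x − 2.
Step 4: lead(14x − 2) ÷ lead(D) = 14x ÷ −2x = −7. Subtract (−7)·D = 14x + 7. Remainder: −9.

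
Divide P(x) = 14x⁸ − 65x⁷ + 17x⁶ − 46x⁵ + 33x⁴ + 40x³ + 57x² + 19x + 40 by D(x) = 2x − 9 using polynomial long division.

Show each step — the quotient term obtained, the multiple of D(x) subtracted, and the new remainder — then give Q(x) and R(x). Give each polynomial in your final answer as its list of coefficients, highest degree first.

Q = [7, -1, 4, -5, -6, -7, -3, -4]; R = [4]

Step 1: lead(14x⁸ − 65x⁷ + 17x⁶ − 46x⁵ + 33x⁴ + 40x³ + 57x² + 19x + 40) ÷ lead(D) = 14x⁸ ÷ 2x = 7x⁷. Subtract (7x⁷)·D = 14x⁸ − 63x⁷. Remainder: −2x⁷ + 17x⁶ − 46x⁵ + 33x⁴ + 40x³ + 57x² + 19x + 40.
Step 2: lead(−2x⁷ + 17x⁶ − 46x⁵ + 33x⁴ + 40x³ + 57x² + 19x + 40) ÷ lead(D) = −2x⁷ ÷ 2x = −x⁶. Subtract (−x⁶)·D = −2x⁷ + 9x⁶. Remainder: 8x⁶ − 46x⁵ + 33x⁴ + 40x³ + 57x² + 19x + 40.
Step 3: lead(8x⁶ − 46x⁵ + 33x⁴ + 40x³ + 57x² + 19x + 40) ÷ lead(D) = 8x⁶ ÷ 2x = 4x⁵. Subtract (4x⁵)·D = 8x⁶ − 36x⁵. Remainder: −10x⁵ + 33x⁴ + 40x³ + 57x² + 19x + 40.
Step 4: lead(−10x⁵ + 33x⁴ + 40x³ + 57x² + 19x + 40) ÷ lead(D) = −10x⁵ ÷ 2x = −5x⁴. Subtract (−5x⁴)·D = −10x⁵ + 45x⁴. Remainder: −12x⁴ + 40x³ + 57x² + 19x + 40.
Step 5: lead(−12x⁴ + 40x³ + 57x² + 19x + 40) ÷ lead(D) = −12x⁴ ÷ 2x = −6x³. Subtract (−6x³)·D = −12x⁴ + 54x³. Remainder: −14x³ + 57x² + 19x + 40.
Step 6: lead(−14x³ + 57x² + 19x + 40) ÷ lead(D) = −14x³ ÷ 2x = −7x². Subtract (−7x²)·D = −14x³ + 63x². Remainder: −6x² + 19x + 40.
Step 7: lead(−6x² + 19x + 40) ÷ lead(D) = −6x² ÷ 2x = −3x. Subtract (−3x)·D = −6x² + 27x. Remainder: −8x + 40.
Step 8: lead(−8x + 40) ÷ lead(D) = −8x ÷ 2x = −4. Subtract (−4)·D = −8x + 36. Remainder: 4.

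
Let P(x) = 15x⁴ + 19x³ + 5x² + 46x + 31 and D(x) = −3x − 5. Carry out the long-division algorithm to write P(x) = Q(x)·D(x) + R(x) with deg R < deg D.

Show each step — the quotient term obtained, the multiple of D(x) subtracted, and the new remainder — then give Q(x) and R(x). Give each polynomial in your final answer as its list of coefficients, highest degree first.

Step 1: lead(15x⁴ + 19x³ + 5x² + 46x + 31) ÷ lead(D) = 15x⁴ ÷ −3x = −5x³. Subtract (−5x³)·D = 15x⁴ + 25x³. Remainder: −6x³ + 5x² + 46x + 31.
Step 2: lead(−6x³ + 5x² + 46x + 31) ÷ lead(D) = −6x³ ÷ −3x = 2x². Subtract (2x²)·D = −6x³ − 10x². Remainder: 15x² + 46x + 31.
Step 3: lead(15x² + 46x + 31) ÷ lead(D) = 15x² ÷ −3x = −5x. Subtract (−5x)·D = 15x² + 25x. Remainder: 21x + 31.
Step 4: lead(21x + 31) ÷ lead(D) = 21x ÷ −3x = −7. Subtract (−7)·D = 21x + 35. Remainder: −4.

Q = [-5, 2, -5, -7]; R = [-4]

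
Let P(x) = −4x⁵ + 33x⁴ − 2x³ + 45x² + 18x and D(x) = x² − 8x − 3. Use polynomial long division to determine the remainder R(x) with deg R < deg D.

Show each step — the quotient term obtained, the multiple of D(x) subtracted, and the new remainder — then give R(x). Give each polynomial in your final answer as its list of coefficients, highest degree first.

R = [0]

Step 1: lead(−4x⁵ + 33x⁴ − 2x³ + 45x² + 18x) ÷ lead(D) = −4x⁵ ÷ x² = −4x³. Subtract (−4x³)·D = −4x⁵ + 32x⁴ + 12x³. Remainder: x⁴ − 14x³ + 45x² + 18x.
Step 2: lead(x⁴ − 14x³ + 45x² + 18x) ÷ lead(D) = x⁴ ÷ x² = x². Subtract (x²)·D = x⁴ − 8x³ − 3x². Remainder: −6x³ + 48x² + 18x.
Step 3: lead(−6x³ + 48x² + 18x) ÷ lead(D) = −6x³ ÷ x² = −6x. Subtract (−6x)·D = −6x³ + 48x² + 18x. Remainder: 0.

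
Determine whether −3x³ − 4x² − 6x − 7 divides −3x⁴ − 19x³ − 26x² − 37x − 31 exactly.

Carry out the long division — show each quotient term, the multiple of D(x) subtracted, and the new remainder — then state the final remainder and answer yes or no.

Step 1: lead(−3x⁴ − 19x³ − 26x² − 37x − 31) ÷ lead(D) = −3x⁴ ÷ −3x³ = x. Subtract (x)·D = −3x⁴ − 4x³ − 6x² − 7x. Remainder: −15x³ − 20x² − 30x − 31.
Step 2: lead(−15x³ − 20x² − 30x − 31) ÷ lead(D) = −15x³ ÷ −3x³ = 5. Subtract (5)·D = −15x³ − 20x² − 30x − 35. Remainder: 4.

R(x) = 4, so D(x) is not a factor of P(x). no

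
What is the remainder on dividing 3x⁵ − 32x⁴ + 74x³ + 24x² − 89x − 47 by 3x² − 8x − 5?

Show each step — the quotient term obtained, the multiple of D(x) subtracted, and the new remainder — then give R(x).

Step 1: lead(3x⁵ − 32x⁴ + 74x³ + 24x² − 89x − 47) ÷ lead(D) = 3x⁵ ÷ 3x² = x³. Subtract (x³)·D = 3x⁵ − 8x⁴ − 5x³. Remainder: −24x⁴ + 79x³ + 24x² − 89x − 47.
Step 2: lead(−24x⁴ + 79x³ + 24x² − 89x − 47) ÷ lead(D) = −24x⁴ ÷ 3x² = −8x². Subtract (−8x²)·D = −24x⁴ + 64x³ + 40x². Remainder: 15x³ − 16x² − 89x − 47.
Step 3: lead(15x³ − 16x² − 89x − 47) ÷ lead(D) = 15x³ ÷ 3x² = 5x. Subtract (5x)·D = 15x³ − 40x² − 25x. Remainder: 24x² − 64x − 47.
Step 4: lead(24x² − 64x − 47) ÷ lead(D) = 24x² ÷ 3x² = 8. Subtract (8)·D = 24x² − 64x − 40. Remainder: −7.

R(x) = −7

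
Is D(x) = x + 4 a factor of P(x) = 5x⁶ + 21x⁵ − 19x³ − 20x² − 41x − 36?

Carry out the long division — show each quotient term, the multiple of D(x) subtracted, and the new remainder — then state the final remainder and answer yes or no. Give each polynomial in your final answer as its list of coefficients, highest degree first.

R = [0], so D(x) is a factor of P(x). yes

Step 1: lead(5x⁶ + 21x⁵ − 19x³ − 20x² − 41x − 36) ÷ lead(D) = 5x⁶ ÷ x = 5x⁵. Subtract (5x⁵)·D = 5x⁶ + 20x⁵. Remainder: x⁵ − 19x³ − 20x² − 41x − 36.
Step 2: lead(x⁵ − 19x³ − 20x² − 41x − 36) ÷ lead(D) = x⁵ ÷ x = x⁴. Subtract (x⁴)·D = x⁵ + 4x⁴. Remainder: −4x⁴ − 19x³ − 20x² − 41x − 36.
Step 3: lead(−4x⁴ − 19x³ − 20x² − 41x − 36) ÷ lead(D) = −4x⁴ ÷ x = −4x³. Subtract (−4x³)·D = −4x⁴ − 16x³. Remainder: −3x³ − 20x² − 41x − 36.
Step 4: lead(−3x³ − 20x² − 41x − 36) ÷ lead(D) = −3x³ ÷ x = −3x². Subtract (−3x²)·D = −3x³ − 12x². Remainder: −8x² − 41x − 36.
Step 5: lead(−8x² − 41x − 36) ÷ lead(D) = −8x² ÷ x = −8x. Subtract (−8x)·D = −8x² − 32x. Remainder: −9x − 36.
Step 6: lead(−9x − 36) ÷ lead(D) = −9x ÷ x = −9. Subtract (−9)·D = −9x − 36. Remainder: 0.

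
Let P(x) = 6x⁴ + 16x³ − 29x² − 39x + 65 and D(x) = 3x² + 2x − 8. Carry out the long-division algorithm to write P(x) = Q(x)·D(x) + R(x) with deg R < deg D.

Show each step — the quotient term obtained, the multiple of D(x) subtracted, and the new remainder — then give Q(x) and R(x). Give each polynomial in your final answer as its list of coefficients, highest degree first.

Q = [2, 4, -7]; R = [7, 9]

Step 1: lead(6x⁴ + 16x³ − 29x² − 39x + 65) ÷ lead(D) = 6x⁴ ÷ 3x² = 2x². Subtract (2x²)·D = 6x⁴ + 4x³ − 16x². Remainder: 12x³ − 13x² − 39x + 65.
Step 2: lead(12x³ − 13x² − 39x + 65) ÷ lead(D) = 12x³ ÷ 3x² = 4x. Subtract (4x)·D = 12x³ + 8x² − 32x. Remainder: −21x² − 7x + 65.
Step 3: lead(−21x² − 7x + 65) ÷ lead(D) = −21x² ÷ 3x² = −7. Subtract (−7)·D = −21x² − 14x + 56. Remainder: 7x + 9.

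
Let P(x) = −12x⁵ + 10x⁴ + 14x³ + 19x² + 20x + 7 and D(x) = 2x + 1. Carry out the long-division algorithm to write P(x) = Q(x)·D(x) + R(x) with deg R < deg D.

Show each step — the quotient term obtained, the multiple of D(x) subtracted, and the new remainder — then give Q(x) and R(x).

Q(x) = −6x⁴ + 8x³ + 3x² + 8x + 6; R(x) = 1

Step 1: lead(−12x⁵ + 10x⁴ + 14x³ + 19x² + 20x + 7) ÷ lead(D) = −12x⁵ ÷ 2x = −6x⁴. Subtract (−6x⁴)·D = −12x⁵ − 6x⁴. Remainder: 16x⁴ + 14x³ + 19x² + 20x + 7.
Step 2: lead(16x⁴ + 14x³ + 19x² + 20x + 7) ÷ lead(D) = 16x⁴ ÷ 2x = 8x³. Subtract (8x³)·D = 16x⁴ + 8x³. Remainder: 6x³ + 19x² + 20x + 7.
Step 3: lead(6x³ + 19x² + 20x + 7) ÷ lead(D) = 6x³ ÷ 2x = 3x². Subtract (3x²)·D = 6x³ + 3x². Remainder: 16x² + 20x + 7.
Step 4: lead(16x² + 20x + 7) ÷ lead(D) = 16x² ÷ 2x = 8x. Subtract (8x)·D = 16x² + 8x. Remainder: 12x + 7.
Step 5: lead(12x + 7) ÷ lead(D) = 12x ÷ 2x = 6. Subtract (6)·D = 12x + 6. Remainder: 1.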